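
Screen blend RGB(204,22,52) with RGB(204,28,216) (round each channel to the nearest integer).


Screen: C = 255 - (255-A)×(255-B)/255, rounded to nearest integer
R: 255 - (255-204)×(255-204)/255 = 255 - 2601/255 ≈ 255 - 10.200 = 244.800 → 245
G: 255 - (255-22)×(255-28)/255 = 255 - 52891/255 ≈ 255 - 207.416 = 47.584 → 48
B: 255 - (255-52)×(255-216)/255 = 255 - 7917/255 ≈ 255 - 31.047 = 223.953 → 224
= RGB(245, 48, 224)


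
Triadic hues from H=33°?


Triadic: equally spaced at 120° intervals
H1 = 33°
H2 = (33 + 120) mod 360 = 153°
H3 = (33 + 240) mod 360 = 273°
Triadic = 33°, 153°, 273°


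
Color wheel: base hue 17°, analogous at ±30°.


Base hue: 17°
Left analog: (17 - 30) mod 360 = 347°
Right analog: (17 + 30) mod 360 = 47°
Analogous hues = 347° and 47°


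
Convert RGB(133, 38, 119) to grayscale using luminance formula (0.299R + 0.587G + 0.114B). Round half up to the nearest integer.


Gray = 0.299×R + 0.587×G + 0.114×B
Gray = 0.299×133 + 0.587×38 + 0.114×119
Gray = 39.767 + 22.306 + 13.566
Gray = 75.639 → round half up → 76
Gray = 76


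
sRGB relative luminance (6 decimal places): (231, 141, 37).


Linearize each channel (sRGB transfer function): c = v/255; c_lin = c/12.92 if c ≤ 0.04045, else ((c+0.055)/1.055)^2.4
  R: 231/255 ≈ 0.905882 > 0.04045 → ((0.905882+0.055)/1.055)^2.4 ≈ 0.799103
  G: 141/255 ≈ 0.552941 > 0.04045 → ((0.552941+0.055)/1.055)^2.4 ≈ 0.266356
  B: 37/255 ≈ 0.145098 > 0.04045 → ((0.145098+0.055)/1.055)^2.4 ≈ 0.018500
R_lin = 0.799103, G_lin = 0.266356, B_lin = 0.018500
L = 0.2126×R + 0.7152×G + 0.0722×B
L = 0.2126×0.799103 + 0.7152×0.266356 + 0.0722×0.018500
L ≈ 0.361722


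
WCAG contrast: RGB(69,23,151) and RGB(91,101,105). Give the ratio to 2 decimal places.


Linearize each sRGB channel c=v/255: c/12.92 if c ≤ 0.04045 else ((c+0.055)/1.055)^2.4
L = 0.2126×R_lin + 0.7152×G_lin + 0.0722×B_lin
Color 1 (69,23,151):
  R=69: 69/255≈0.2706 > 0.04045 → ((0.2706+0.055)/1.055)^2.4 ≈ 0.05951
  G=23: 23/255≈0.0902 > 0.04045 → ((0.0902+0.055)/1.055)^2.4 ≈ 0.00857
  B=151: 151/255≈0.5922 > 0.04045 → ((0.5922+0.055)/1.055)^2.4 ≈ 0.30947
  L1 = 0.2126×0.05951 + 0.7152×0.00857 + 0.0722×0.30947 ≈ 0.04112
Color 2 (91,101,105):
  R=91: 91/255≈0.3569 > 0.04045 → ((0.3569+0.055)/1.055)^2.4 ≈ 0.10462
  G=101: 101/255≈0.3961 > 0.04045 → ((0.3961+0.055)/1.055)^2.4 ≈ 0.13014
  B=105: 105/255≈0.4118 > 0.04045 → ((0.4118+0.055)/1.055)^2.4 ≈ 0.14126
  L2 = 0.2126×0.10462 + 0.7152×0.13014 + 0.0722×0.14126 ≈ 0.12551
Lighter = 0.12551, Darker = 0.04112
Ratio = (L_lighter + 0.05) / (L_darker + 0.05)
Ratio = (0.12551 + 0.05) / (0.04112 + 0.05) = 0.17551 / 0.09112 ≈ 1.9261
Ratio ≈ 1.93:1


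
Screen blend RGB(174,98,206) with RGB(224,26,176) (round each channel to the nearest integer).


Screen: C = 255 - (255-A)×(255-B)/255, rounded to nearest integer
R: 255 - (255-174)×(255-224)/255 = 255 - 2511/255 ≈ 255 - 9.847 = 245.153 → 245
G: 255 - (255-98)×(255-26)/255 = 255 - 35953/255 ≈ 255 - 140.992 = 114.008 → 114
B: 255 - (255-206)×(255-176)/255 = 255 - 3871/255 ≈ 255 - 15.180 = 239.820 → 240
= RGB(245, 114, 240)


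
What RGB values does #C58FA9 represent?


C5 → 197 (R)
8F → 143 (G)
A9 → 169 (B)
= RGB(197, 143, 169)


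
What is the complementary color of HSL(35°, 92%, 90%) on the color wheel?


Complement = opposite side of color wheel = hue + 180°
H' = (35 + 180) mod 360 = 215°
S and L unchanged.
= HSL(215°, 92%, 90%)


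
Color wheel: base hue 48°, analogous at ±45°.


Base hue: 48°
Left analog: (48 - 45) mod 360 = 3°
Right analog: (48 + 45) mod 360 = 93°
Analogous hues = 3° and 93°


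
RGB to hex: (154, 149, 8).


R = 154 → 9A (hex)
G = 149 → 95 (hex)
B = 8 → 08 (hex)
Hex = #9A9508


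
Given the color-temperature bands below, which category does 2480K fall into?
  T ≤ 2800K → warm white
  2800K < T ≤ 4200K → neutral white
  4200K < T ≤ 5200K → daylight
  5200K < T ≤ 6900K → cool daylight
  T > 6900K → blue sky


Temperature: 2480K
2480K ≤ 2800K → warm white
Classification: warm white


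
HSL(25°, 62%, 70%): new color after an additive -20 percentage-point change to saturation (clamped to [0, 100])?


Original S = 62%
Adjustment = -20 percentage points
New S = 62 + (-20) = 42
Clamp to [0, 100] → 42
= HSL(25°, 42%, 70%)


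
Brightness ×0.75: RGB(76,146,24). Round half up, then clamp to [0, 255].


Multiply each channel by 0.75, round half up, clamp to [0, 255]
R: 76×0.75 = 57
G: 146×0.75 = 109.5 → round → 110
B: 24×0.75 = 18
= RGB(57, 110, 18)


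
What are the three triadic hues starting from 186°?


Triadic: equally spaced at 120° intervals
H1 = 186°
H2 = (186 + 120) mod 360 = 306°
H3 = (186 + 240) mod 360 = 66°
Triadic = 186°, 306°, 66°


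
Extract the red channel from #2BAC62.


Color: #2BAC62
R = 2B = 43
G = AC = 172
B = 62 = 98
Red = 43


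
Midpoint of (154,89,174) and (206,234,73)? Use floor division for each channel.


Midpoint: each channel = ⌊(C₁+C₂)/2⌋
R: ⌊(154+206)/2⌋ = 180
G: ⌊(89+234)/2⌋ = 161
B: ⌊(174+73)/2⌋ = 123
= RGB(180, 161, 123)


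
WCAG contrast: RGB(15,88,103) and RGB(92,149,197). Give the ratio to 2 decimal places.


Linearize each sRGB channel c=v/255: c/12.92 if c ≤ 0.04045 else ((c+0.055)/1.055)^2.4
L = 0.2126×R_lin + 0.7152×G_lin + 0.0722×B_lin
Color 1 (15,88,103):
  R=15: 15/255≈0.0588 > 0.04045 → ((0.0588+0.055)/1.055)^2.4 ≈ 0.00478
  G=88: 88/255≈0.3451 > 0.04045 → ((0.3451+0.055)/1.055)^2.4 ≈ 0.09759
  B=103: 103/255≈0.4039 > 0.04045 → ((0.4039+0.055)/1.055)^2.4 ≈ 0.13563
  L1 = 0.2126×0.00478 + 0.7152×0.09759 + 0.0722×0.13563 ≈ 0.08060
Color 2 (92,149,197):
  R=92: 92/255≈0.3608 > 0.04045 → ((0.3608+0.055)/1.055)^2.4 ≈ 0.10702
  G=149: 149/255≈0.5843 > 0.04045 → ((0.5843+0.055)/1.055)^2.4 ≈ 0.30054
  B=197: 197/255≈0.7725 > 0.04045 → ((0.7725+0.055)/1.055)^2.4 ≈ 0.55834
  L2 = 0.2126×0.10702 + 0.7152×0.30054 + 0.0722×0.55834 ≈ 0.27801
Lighter = 0.27801, Darker = 0.08060
Ratio = (L_lighter + 0.05) / (L_darker + 0.05)
Ratio = (0.27801 + 0.05) / (0.08060 + 0.05) = 0.32801 / 0.13060 ≈ 2.5115
Ratio ≈ 2.51:1


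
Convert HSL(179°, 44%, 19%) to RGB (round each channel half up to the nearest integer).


H=179°, S=0.44, L=0.19
C = (1-|2L-1|)×S = (1-|-0.62|)×0.44 = 0.1672
H' = H/60 = 179/60 ≈ 2.9833; X = C×(1-|H' mod 2 - 1|) ≈ 0.1644
m = L - C/2 = 0.19 - 0.0836 = 0.1064
Sector ⌊H'⌋ = 2 → (R',G',B') = (0.0, 0.1672, ≈0.1644)
RGB = ((R'+m)×255, (G'+m)×255, (B'+m)×255) = (27.132, 69.768, 69.0574)
Round half up → RGB(27, 70, 69)


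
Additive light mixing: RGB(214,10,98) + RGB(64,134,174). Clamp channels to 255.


Additive: each channel = min(255, C₁+C₂)
R: 214+64 = 278 → 255
G: 10+134 = 144 → 144
B: 98+174 = 272 → 255
= RGB(255, 144, 255)


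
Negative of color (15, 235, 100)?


Invert: (255-R, 255-G, 255-B)
R: 255-15 = 240
G: 255-235 = 20
B: 255-100 = 155
= RGB(240, 20, 155)


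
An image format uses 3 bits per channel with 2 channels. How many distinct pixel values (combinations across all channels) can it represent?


Total bits = 3 bits/channel × 2 channels = 6 bits
Distinct pixel values = 2^6
= 64 pixel values


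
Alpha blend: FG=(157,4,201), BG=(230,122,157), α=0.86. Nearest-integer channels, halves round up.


C = α×F + (1-α)×B, with 1-α = 0.14
R: 0.86×157 + 0.14×230 = 135.02 + 32.20 = 167.22 → 167
G: 0.86×4 + 0.14×122 = 3.44 + 17.08 = 20.52 → 21
B: 0.86×201 + 0.14×157 = 172.86 + 21.98 = 194.84 → 195
= RGB(167, 21, 195)


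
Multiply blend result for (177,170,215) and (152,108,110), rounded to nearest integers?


Multiply: C = A×B/255, rounded to nearest integer
R: 177×152/255 = 26904/255 ≈ 105.506 → 106
G: 170×108/255 = 18360/255 ≈ 72.000 → 72
B: 215×110/255 = 23650/255 ≈ 92.745 → 93
= RGB(106, 72, 93)


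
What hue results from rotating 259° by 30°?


New hue = (H + rotation) mod 360
New hue = (259 + 30) mod 360
= 289 mod 360
= 289°


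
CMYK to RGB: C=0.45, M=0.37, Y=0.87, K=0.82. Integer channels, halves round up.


R = 255 × (1-C) × (1-K) = 255 × 0.55 × 0.18 = 25.245 → 25
G = 255 × (1-M) × (1-K) = 255 × 0.63 × 0.18 = 28.917 → 29
B = 255 × (1-Y) × (1-K) = 255 × 0.13 × 0.18 = 5.967 → 6
= RGB(25, 29, 6)


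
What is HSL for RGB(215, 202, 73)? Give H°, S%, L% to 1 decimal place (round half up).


Normalize: R'=215/255≈0.8431, G'=202/255≈0.7922, B'=73/255≈0.2863
Max=215/255, Min=73/255, Δ=Max-Min=142/255
L = (Max+Min)/2 = (215+73)/510 = 288/510 = 0.56470… → L = 56.5%
L > 0.5 → S = Δ/(2-Max-Min) = 142/(510-215-73) = 142/222 = 0.63963… → S = 64.0%
(the 1/255 factors cancel in S and H, so raw channel differences can be used)
Max is R' → H = 60 × (((G-B)/Δ) mod 6) = 60 × (((202-73)/142) mod 6)
  129/142 = 0.9084…
  H = 60 × 0.9084… = 54.507…° → H = 54.5°
= HSL(54.5°, 64.0%, 56.5%)


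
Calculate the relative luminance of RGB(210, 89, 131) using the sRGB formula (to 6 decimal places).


Linearize each channel (sRGB transfer function): c = v/255; c_lin = c/12.92 if c ≤ 0.04045, else ((c+0.055)/1.055)^2.4
  R: 210/255 ≈ 0.823529 > 0.04045 → ((0.823529+0.055)/1.055)^2.4 ≈ 0.644480
  G: 89/255 ≈ 0.349020 > 0.04045 → ((0.349020+0.055)/1.055)^2.4 ≈ 0.099899
  B: 131/255 ≈ 0.513725 > 0.04045 → ((0.513725+0.055)/1.055)^2.4 ≈ 0.226966
R_lin = 0.644480, G_lin = 0.099899, B_lin = 0.226966
L = 0.2126×R + 0.7152×G + 0.0722×B
L = 0.2126×0.644480 + 0.7152×0.099899 + 0.0722×0.226966
L ≈ 0.224851


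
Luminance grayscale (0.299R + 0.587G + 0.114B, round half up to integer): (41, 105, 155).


Gray = 0.299×R + 0.587×G + 0.114×B
Gray = 0.299×41 + 0.587×105 + 0.114×155
Gray = 12.259 + 61.635 + 17.670
Gray = 91.564 → round half up → 92
Gray = 92


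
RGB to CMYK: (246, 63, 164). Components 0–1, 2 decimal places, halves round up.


R'=246/255≈0.9647, G'=63/255≈0.2471, B'=164/255≈0.6431
K = 1 - max(R',G',B') = 1 - 246/255 = 9/255 = 0.03529… → 0.04
(1-R'-K)/(1-K) simplifies to (max-R)/max with max = 246:
C = (246-246)/246 = 0/246 = 0 → 0.00
M = (246-63)/246 = 183/246 = 0.74390… → 0.74
Y = (246-164)/246 = 82/246 = 0.33333… → 0.33
= CMYK(0.00, 0.74, 0.33, 0.04)


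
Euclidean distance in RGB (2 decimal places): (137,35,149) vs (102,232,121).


d = √[(R₁-R₂)² + (G₁-G₂)² + (B₁-B₂)²]
d = √[(137-102)² + (35-232)² + (149-121)²]
d = √[1225 + 38809 + 784]
d = √40818
d ≈ 202.03


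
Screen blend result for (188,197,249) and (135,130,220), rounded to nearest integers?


Screen: C = 255 - (255-A)×(255-B)/255, rounded to nearest integer
R: 255 - (255-188)×(255-135)/255 = 255 - 8040/255 ≈ 255 - 31.529 = 223.471 → 223
G: 255 - (255-197)×(255-130)/255 = 255 - 7250/255 ≈ 255 - 28.431 = 226.569 → 227
B: 255 - (255-249)×(255-220)/255 = 255 - 210/255 ≈ 255 - 0.824 = 254.176 → 254
= RGB(223, 227, 254)


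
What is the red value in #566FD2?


Color: #566FD2
R = 56 = 86
G = 6F = 111
B = D2 = 210
Red = 86


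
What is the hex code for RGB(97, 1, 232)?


R = 97 → 61 (hex)
G = 1 → 01 (hex)
B = 232 → E8 (hex)
Hex = #6101E8


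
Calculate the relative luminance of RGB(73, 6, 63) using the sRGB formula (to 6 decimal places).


Linearize each channel (sRGB transfer function): c = v/255; c_lin = c/12.92 if c ≤ 0.04045, else ((c+0.055)/1.055)^2.4
  R: 73/255 ≈ 0.286275 > 0.04045 → ((0.286275+0.055)/1.055)^2.4 ≈ 0.066626
  G: 6/255 ≈ 0.023529 ≤ 0.04045 → 0.023529/12.92 ≈ 0.001821
  B: 63/255 ≈ 0.247059 > 0.04045 → ((0.247059+0.055)/1.055)^2.4 ≈ 0.049707
R_lin = 0.066626, G_lin = 0.001821, B_lin = 0.049707
L = 0.2126×R + 0.7152×G + 0.0722×B
L = 0.2126×0.066626 + 0.7152×0.001821 + 0.0722×0.049707
L ≈ 0.019056


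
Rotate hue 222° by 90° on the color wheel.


New hue = (H + rotation) mod 360
New hue = (222 + 90) mod 360
= 312 mod 360
= 312°


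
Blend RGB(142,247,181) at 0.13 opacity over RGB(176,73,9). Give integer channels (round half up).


C = α×F + (1-α)×B, with 1-α = 0.87
R: 0.13×142 + 0.87×176 = 18.46 + 153.12 = 171.58 → 172
G: 0.13×247 + 0.87×73 = 32.11 + 63.51 = 95.62 → 96
B: 0.13×181 + 0.87×9 = 23.53 + 7.83 = 31.36 → 31
= RGB(172, 96, 31)


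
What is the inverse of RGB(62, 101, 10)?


Invert: (255-R, 255-G, 255-B)
R: 255-62 = 193
G: 255-101 = 154
B: 255-10 = 245
= RGB(193, 154, 245)


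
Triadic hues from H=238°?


Triadic: equally spaced at 120° intervals
H1 = 238°
H2 = (238 + 120) mod 360 = 358°
H3 = (238 + 240) mod 360 = 118°
Triadic = 238°, 358°, 118°


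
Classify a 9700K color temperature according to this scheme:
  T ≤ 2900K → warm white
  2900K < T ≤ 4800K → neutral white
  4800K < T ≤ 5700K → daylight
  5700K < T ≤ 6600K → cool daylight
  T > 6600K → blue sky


Temperature: 9700K
9700K > 6600K → blue sky
Classification: blue sky


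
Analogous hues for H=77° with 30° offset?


Base hue: 77°
Left analog: (77 - 30) mod 360 = 47°
Right analog: (77 + 30) mod 360 = 107°
Analogous hues = 47° and 107°


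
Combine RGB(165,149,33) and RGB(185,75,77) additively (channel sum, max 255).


Additive: each channel = min(255, C₁+C₂)
R: 165+185 = 350 → 255
G: 149+75 = 224 → 224
B: 33+77 = 110 → 110
= RGB(255, 224, 110)


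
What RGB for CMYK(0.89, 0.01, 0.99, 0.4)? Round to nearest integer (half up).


R = 255 × (1-C) × (1-K) = 255 × 0.11 × 0.60 = 16.83 → 17
G = 255 × (1-M) × (1-K) = 255 × 0.99 × 0.60 = 151.47 → 151
B = 255 × (1-Y) × (1-K) = 255 × 0.01 × 0.60 = 1.53 → 2
= RGB(17, 151, 2)


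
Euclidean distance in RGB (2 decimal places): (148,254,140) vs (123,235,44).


d = √[(R₁-R₂)² + (G₁-G₂)² + (B₁-B₂)²]
d = √[(148-123)² + (254-235)² + (140-44)²]
d = √[625 + 361 + 9216]
d = √10202
d ≈ 101.00


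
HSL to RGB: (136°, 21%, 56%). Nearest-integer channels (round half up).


H=136°, S=0.21, L=0.56
C = (1-|2L-1|)×S = (1-|0.12|)×0.21 = 0.1848
H' = H/60 = 136/60 ≈ 2.2667; X = C×(1-|H' mod 2 - 1|) = 0.04928
m = L - C/2 = 0.56 - 0.0924 = 0.4676
Sector ⌊H'⌋ = 2 → (R',G',B') = (0.0, 0.1848, 0.04928)
RGB = ((R'+m)×255, (G'+m)×255, (B'+m)×255) = (119.238, 166.362, 131.8044)
Round half up → RGB(119, 166, 132)


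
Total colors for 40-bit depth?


Colors = 2^bits = 2^40
= 1,099,511,627,776 colors


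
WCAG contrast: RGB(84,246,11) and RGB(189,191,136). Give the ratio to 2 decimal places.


Linearize each sRGB channel c=v/255: c/12.92 if c ≤ 0.04045 else ((c+0.055)/1.055)^2.4
L = 0.2126×R_lin + 0.7152×G_lin + 0.0722×B_lin
Color 1 (84,246,11):
  R=84: 84/255≈0.3294 > 0.04045 → ((0.3294+0.055)/1.055)^2.4 ≈ 0.08866
  G=246: 246/255≈0.9647 > 0.04045 → ((0.9647+0.055)/1.055)^2.4 ≈ 0.92158
  B=11: 11/255≈0.0431 > 0.04045 → ((0.0431+0.055)/1.055)^2.4 ≈ 0.00335
  L1 = 0.2126×0.08866 + 0.7152×0.92158 + 0.0722×0.00335 ≈ 0.67821
Color 2 (189,191,136):
  R=189: 189/255≈0.7412 > 0.04045 → ((0.7412+0.055)/1.055)^2.4 ≈ 0.50888
  G=191: 191/255≈0.7490 > 0.04045 → ((0.7490+0.055)/1.055)^2.4 ≈ 0.52100
  B=136: 136/255≈0.5333 > 0.04045 → ((0.5333+0.055)/1.055)^2.4 ≈ 0.24620
  L2 = 0.2126×0.50888 + 0.7152×0.52100 + 0.0722×0.24620 ≈ 0.49858
Lighter = 0.67821, Darker = 0.49858
Ratio = (L_lighter + 0.05) / (L_darker + 0.05)
Ratio = (0.67821 + 0.05) / (0.49858 + 0.05) = 0.72821 / 0.54858 ≈ 1.3274
Ratio ≈ 1.33:1


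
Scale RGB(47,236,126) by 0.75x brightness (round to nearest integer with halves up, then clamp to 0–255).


Multiply each channel by 0.75, round half up, clamp to [0, 255]
R: 47×0.75 = 35.25 → round → 35
G: 236×0.75 = 177
B: 126×0.75 = 94.5 → round → 95
= RGB(35, 177, 95)


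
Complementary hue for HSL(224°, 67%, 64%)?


Complement = opposite side of color wheel = hue + 180°
H' = (224 + 180) mod 360 = 44°
S and L unchanged.
= HSL(44°, 67%, 64%)


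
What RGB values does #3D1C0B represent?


3D → 61 (R)
1C → 28 (G)
0B → 11 (B)
= RGB(61, 28, 11)


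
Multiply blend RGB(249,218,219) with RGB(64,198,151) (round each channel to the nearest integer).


Multiply: C = A×B/255, rounded to nearest integer
R: 249×64/255 = 15936/255 ≈ 62.494 → 62
G: 218×198/255 = 43164/255 ≈ 169.271 → 169
B: 219×151/255 = 33069/255 ≈ 129.682 → 130
= RGB(62, 169, 130)


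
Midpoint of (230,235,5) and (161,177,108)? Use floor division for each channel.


Midpoint: each channel = ⌊(C₁+C₂)/2⌋
R: ⌊(230+161)/2⌋ = 195
G: ⌊(235+177)/2⌋ = 206
B: ⌊(5+108)/2⌋ = 56
= RGB(195, 206, 56)


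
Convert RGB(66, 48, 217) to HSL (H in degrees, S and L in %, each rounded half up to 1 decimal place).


Normalize: R'=66/255≈0.2588, G'=48/255≈0.1882, B'=217/255≈0.8510
Max=217/255, Min=48/255, Δ=Max-Min=169/255
L = (Max+Min)/2 = (217+48)/510 = 265/510 = 0.51960… → L = 52.0%
L > 0.5 → S = Δ/(2-Max-Min) = 169/(510-217-48) = 169/245 = 0.68979… → S = 69.0%
(the 1/255 factors cancel in S and H, so raw channel differences can be used)
Max is B' → H = 60 × ((R-G)/Δ + 4) = 60 × ((66-48)/169 + 4)
  18/169 + 4 = 0.1065… + 4 = 4.1065…
  H = 60 × 4.1065… = 246.390…° → H = 246.4°
= HSL(246.4°, 69.0%, 52.0%)


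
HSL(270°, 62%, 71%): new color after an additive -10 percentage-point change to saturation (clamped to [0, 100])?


Original S = 62%
Adjustment = -10 percentage points
New S = 62 + (-10) = 52
Clamp to [0, 100] → 52
= HSL(270°, 52%, 71%)


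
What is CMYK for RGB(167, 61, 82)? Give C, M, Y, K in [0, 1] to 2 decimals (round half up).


R'=167/255≈0.6549, G'=61/255≈0.2392, B'=82/255≈0.3216
K = 1 - max(R',G',B') = 1 - 167/255 = 88/255 = 0.34509… → 0.35
(1-R'-K)/(1-K) simplifies to (max-R)/max with max = 167:
C = (167-167)/167 = 0/167 = 0 → 0.00
M = (167-61)/167 = 106/167 = 0.63473… → 0.63
Y = (167-82)/167 = 85/167 = 0.50898… → 0.51
= CMYK(0.00, 0.63, 0.51, 0.35)


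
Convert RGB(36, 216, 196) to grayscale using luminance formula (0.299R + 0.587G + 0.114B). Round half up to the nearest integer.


Gray = 0.299×R + 0.587×G + 0.114×B
Gray = 0.299×36 + 0.587×216 + 0.114×196
Gray = 10.764 + 126.792 + 22.344
Gray = 159.900 → round half up → 160
Gray = 160


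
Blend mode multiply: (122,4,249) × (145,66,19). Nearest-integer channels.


Multiply: C = A×B/255, rounded to nearest integer
R: 122×145/255 = 17690/255 ≈ 69.373 → 69
G: 4×66/255 = 264/255 ≈ 1.035 → 1
B: 249×19/255 = 4731/255 ≈ 18.553 → 19
= RGB(69, 1, 19)


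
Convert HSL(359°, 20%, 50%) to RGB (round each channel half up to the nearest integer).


H=359°, S=0.20, L=0.50
C = (1-|2L-1|)×S = (1-|0.00|)×0.20 = 0.2
H' = H/60 = 359/60 ≈ 5.9833; X = C×(1-|H' mod 2 - 1|) ≈ 0.0033
m = L - C/2 = 0.50 - 0.1 = 0.4
Sector ⌊H'⌋ = 5 → (R',G',B') = (0.2, 0.0, ≈0.0033)
RGB = ((R'+m)×255, (G'+m)×255, (B'+m)×255) = (153.0, 102.0, 102.85)
Round half up → RGB(153, 102, 103)


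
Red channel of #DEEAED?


Color: #DEEAED
R = DE = 222
G = EA = 234
B = ED = 237
Red = 222


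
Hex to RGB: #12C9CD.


12 → 18 (R)
C9 → 201 (G)
CD → 205 (B)
= RGB(18, 201, 205)


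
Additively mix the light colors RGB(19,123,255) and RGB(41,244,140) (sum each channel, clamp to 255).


Additive: each channel = min(255, C₁+C₂)
R: 19+41 = 60 → 60
G: 123+244 = 367 → 255
B: 255+140 = 395 → 255
= RGB(60, 255, 255)


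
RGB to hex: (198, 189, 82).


R = 198 → C6 (hex)
G = 189 → BD (hex)
B = 82 → 52 (hex)
Hex = #C6BD52


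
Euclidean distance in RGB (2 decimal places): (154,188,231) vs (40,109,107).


d = √[(R₁-R₂)² + (G₁-G₂)² + (B₁-B₂)²]
d = √[(154-40)² + (188-109)² + (231-107)²]
d = √[12996 + 6241 + 15376]
d = √34613
d ≈ 186.05


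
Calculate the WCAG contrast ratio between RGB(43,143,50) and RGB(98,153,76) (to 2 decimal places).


Linearize each sRGB channel c=v/255: c/12.92 if c ≤ 0.04045 else ((c+0.055)/1.055)^2.4
L = 0.2126×R_lin + 0.7152×G_lin + 0.0722×B_lin
Color 1 (43,143,50):
  R=43: 43/255≈0.1686 > 0.04045 → ((0.1686+0.055)/1.055)^2.4 ≈ 0.02416
  G=143: 143/255≈0.5608 > 0.04045 → ((0.5608+0.055)/1.055)^2.4 ≈ 0.27468
  B=50: 50/255≈0.1961 > 0.04045 → ((0.1961+0.055)/1.055)^2.4 ≈ 0.03190
  L1 = 0.2126×0.02416 + 0.7152×0.27468 + 0.0722×0.03190 ≈ 0.20389
Color 2 (98,153,76):
  R=98: 98/255≈0.3843 > 0.04045 → ((0.3843+0.055)/1.055)^2.4 ≈ 0.12214
  G=153: 153/255≈0.6000 > 0.04045 → ((0.6000+0.055)/1.055)^2.4 ≈ 0.31855
  B=76: 76/255≈0.2980 > 0.04045 → ((0.2980+0.055)/1.055)^2.4 ≈ 0.07227
  L2 = 0.2126×0.12214 + 0.7152×0.31855 + 0.0722×0.07227 ≈ 0.25901
Lighter = 0.25901, Darker = 0.20389
Ratio = (L_lighter + 0.05) / (L_darker + 0.05)
Ratio = (0.25901 + 0.05) / (0.20389 + 0.05) = 0.30901 / 0.25389 ≈ 1.2171
Ratio ≈ 1.22:1


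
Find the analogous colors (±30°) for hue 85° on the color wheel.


Base hue: 85°
Left analog: (85 - 30) mod 360 = 55°
Right analog: (85 + 30) mod 360 = 115°
Analogous hues = 55° and 115°


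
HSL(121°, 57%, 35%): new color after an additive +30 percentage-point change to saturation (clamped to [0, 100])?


Original S = 57%
Adjustment = +30 percentage points
New S = 57 + (30) = 87
Clamp to [0, 100] → 87
= HSL(121°, 87%, 35%)


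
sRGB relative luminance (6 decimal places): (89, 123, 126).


Linearize each channel (sRGB transfer function): c = v/255; c_lin = c/12.92 if c ≤ 0.04045, else ((c+0.055)/1.055)^2.4
  R: 89/255 ≈ 0.349020 > 0.04045 → ((0.349020+0.055)/1.055)^2.4 ≈ 0.099899
  G: 123/255 ≈ 0.482353 > 0.04045 → ((0.482353+0.055)/1.055)^2.4 ≈ 0.198069
  B: 126/255 ≈ 0.494118 > 0.04045 → ((0.494118+0.055)/1.055)^2.4 ≈ 0.208637
R_lin = 0.099899, G_lin = 0.198069, B_lin = 0.208637
L = 0.2126×R + 0.7152×G + 0.0722×B
L = 0.2126×0.099899 + 0.7152×0.198069 + 0.0722×0.208637
L ≈ 0.177961


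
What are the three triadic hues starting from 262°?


Triadic: equally spaced at 120° intervals
H1 = 262°
H2 = (262 + 120) mod 360 = 22°
H3 = (262 + 240) mod 360 = 142°
Triadic = 262°, 22°, 142°


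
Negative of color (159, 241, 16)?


Invert: (255-R, 255-G, 255-B)
R: 255-159 = 96
G: 255-241 = 14
B: 255-16 = 239
= RGB(96, 14, 239)


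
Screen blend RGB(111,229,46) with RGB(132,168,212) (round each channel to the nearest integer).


Screen: C = 255 - (255-A)×(255-B)/255, rounded to nearest integer
R: 255 - (255-111)×(255-132)/255 = 255 - 17712/255 ≈ 255 - 69.459 = 185.541 → 186
G: 255 - (255-229)×(255-168)/255 = 255 - 2262/255 ≈ 255 - 8.871 = 246.129 → 246
B: 255 - (255-46)×(255-212)/255 = 255 - 8987/255 ≈ 255 - 35.243 = 219.757 → 220
= RGB(186, 246, 220)


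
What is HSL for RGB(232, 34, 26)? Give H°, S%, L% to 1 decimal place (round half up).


Normalize: R'=232/255≈0.9098, G'=34/255≈0.1333, B'=26/255≈0.1020
Max=232/255, Min=26/255, Δ=Max-Min=206/255
L = (Max+Min)/2 = (232+26)/510 = 258/510 = 0.50588… → L = 50.6%
L > 0.5 → S = Δ/(2-Max-Min) = 206/(510-232-26) = 206/252 = 0.81746… → S = 81.7%
(the 1/255 factors cancel in S and H, so raw channel differences can be used)
Max is R' → H = 60 × (((G-B)/Δ) mod 6) = 60 × (((34-26)/206) mod 6)
  8/206 = 0.0388…
  H = 60 × 0.0388… = 2.330…° → H = 2.3°
= HSL(2.3°, 81.7%, 50.6%)


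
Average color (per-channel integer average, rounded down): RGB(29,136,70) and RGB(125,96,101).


Midpoint: each channel = ⌊(C₁+C₂)/2⌋
R: ⌊(29+125)/2⌋ = 77
G: ⌊(136+96)/2⌋ = 116
B: ⌊(70+101)/2⌋ = 85
= RGB(77, 116, 85)


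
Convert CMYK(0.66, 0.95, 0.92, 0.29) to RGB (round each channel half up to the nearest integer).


R = 255 × (1-C) × (1-K) = 255 × 0.34 × 0.71 = 61.557 → 62
G = 255 × (1-M) × (1-K) = 255 × 0.05 × 0.71 = 9.0525 → 9
B = 255 × (1-Y) × (1-K) = 255 × 0.08 × 0.71 = 14.484 → 14
= RGB(62, 9, 14)


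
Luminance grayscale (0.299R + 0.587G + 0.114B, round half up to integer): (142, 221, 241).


Gray = 0.299×R + 0.587×G + 0.114×B
Gray = 0.299×142 + 0.587×221 + 0.114×241
Gray = 42.458 + 129.727 + 27.474
Gray = 199.659 → round half up → 200
Gray = 200


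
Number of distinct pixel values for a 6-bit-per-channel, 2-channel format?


Total bits = 6 bits/channel × 2 channels = 12 bits
Distinct pixel values = 2^12
= 4,096 pixel values


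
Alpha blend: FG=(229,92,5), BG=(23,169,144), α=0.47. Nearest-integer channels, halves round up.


C = α×F + (1-α)×B, with 1-α = 0.53
R: 0.47×229 + 0.53×23 = 107.63 + 12.19 = 119.82 → 120
G: 0.47×92 + 0.53×169 = 43.24 + 89.57 = 132.81 → 133
B: 0.47×5 + 0.53×144 = 2.35 + 76.32 = 78.67 → 79
= RGB(120, 133, 79)


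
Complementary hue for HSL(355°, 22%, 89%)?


Complement = opposite side of color wheel = hue + 180°
H' = (355 + 180) mod 360 = 175°
S and L unchanged.
= HSL(175°, 22%, 89%)


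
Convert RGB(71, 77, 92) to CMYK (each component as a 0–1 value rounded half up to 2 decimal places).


R'=71/255≈0.2784, G'=77/255≈0.3020, B'=92/255≈0.3608
K = 1 - max(R',G',B') = 1 - 92/255 = 163/255 = 0.63921… → 0.64
(1-R'-K)/(1-K) simplifies to (max-R)/max with max = 92:
C = (92-71)/92 = 21/92 = 0.22826… → 0.23
M = (92-77)/92 = 15/92 = 0.16304… → 0.16
Y = (92-92)/92 = 0/92 = 0 → 0.00
= CMYK(0.23, 0.16, 0.00, 0.64)


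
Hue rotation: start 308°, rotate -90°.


New hue = (H + rotation) mod 360
New hue = (308 -90) mod 360
= 218 mod 360
= 218°


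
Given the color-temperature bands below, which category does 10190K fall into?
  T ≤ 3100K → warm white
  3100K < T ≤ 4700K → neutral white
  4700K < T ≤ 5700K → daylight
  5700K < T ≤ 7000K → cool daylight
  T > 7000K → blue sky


Temperature: 10190K
10190K > 7000K → blue sky
Classification: blue sky


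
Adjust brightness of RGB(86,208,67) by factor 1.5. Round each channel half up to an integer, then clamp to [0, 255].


Multiply each channel by 1.5, round half up, clamp to [0, 255]
R: 86×1.5 = 129
G: 208×1.5 = 312 → clamp → 255
B: 67×1.5 = 100.5 → round → 101
= RGB(129, 255, 101)


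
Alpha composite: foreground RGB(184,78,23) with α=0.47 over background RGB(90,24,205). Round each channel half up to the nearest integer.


C = α×F + (1-α)×B, with 1-α = 0.53
R: 0.47×184 + 0.53×90 = 86.48 + 47.70 = 134.18 → 134
G: 0.47×78 + 0.53×24 = 36.66 + 12.72 = 49.38 → 49
B: 0.47×23 + 0.53×205 = 10.81 + 108.65 = 119.46 → 119
= RGB(134, 49, 119)


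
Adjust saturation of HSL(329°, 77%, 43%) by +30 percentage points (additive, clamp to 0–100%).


Original S = 77%
Adjustment = +30 percentage points
New S = 77 + (30) = 107
Clamp to [0, 100] → 100
= HSL(329°, 100%, 43%)


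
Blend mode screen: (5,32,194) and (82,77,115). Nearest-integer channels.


Screen: C = 255 - (255-A)×(255-B)/255, rounded to nearest integer
R: 255 - (255-5)×(255-82)/255 = 255 - 43250/255 ≈ 255 - 169.608 = 85.392 → 85
G: 255 - (255-32)×(255-77)/255 = 255 - 39694/255 ≈ 255 - 155.663 = 99.337 → 99
B: 255 - (255-194)×(255-115)/255 = 255 - 8540/255 ≈ 255 - 33.490 = 221.510 → 222
= RGB(85, 99, 222)


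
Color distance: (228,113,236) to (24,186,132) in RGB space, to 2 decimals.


d = √[(R₁-R₂)² + (G₁-G₂)² + (B₁-B₂)²]
d = √[(228-24)² + (113-186)² + (236-132)²]
d = √[41616 + 5329 + 10816]
d = √57761
d ≈ 240.34


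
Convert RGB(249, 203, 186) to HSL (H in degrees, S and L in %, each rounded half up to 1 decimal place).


Normalize: R'=249/255≈0.9765, G'=203/255≈0.7961, B'=186/255≈0.7294
Max=249/255, Min=186/255, Δ=Max-Min=63/255
L = (Max+Min)/2 = (249+186)/510 = 435/510 = 0.85294… → L = 85.3%
L > 0.5 → S = Δ/(2-Max-Min) = 63/(510-249-186) = 63/75 = 0.84 → S = 84.0%
(the 1/255 factors cancel in S and H, so raw channel differences can be used)
Max is R' → H = 60 × (((G-B)/Δ) mod 6) = 60 × (((203-186)/63) mod 6)
  17/63 = 0.2698…
  H = 60 × 0.2698… = 16.190…° → H = 16.2°
= HSL(16.2°, 84.0%, 85.3%)


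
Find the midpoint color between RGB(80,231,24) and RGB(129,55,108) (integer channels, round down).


Midpoint: each channel = ⌊(C₁+C₂)/2⌋
R: ⌊(80+129)/2⌋ = 104
G: ⌊(231+55)/2⌋ = 143
B: ⌊(24+108)/2⌋ = 66
= RGB(104, 143, 66)


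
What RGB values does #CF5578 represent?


CF → 207 (R)
55 → 85 (G)
78 → 120 (B)
= RGB(207, 85, 120)


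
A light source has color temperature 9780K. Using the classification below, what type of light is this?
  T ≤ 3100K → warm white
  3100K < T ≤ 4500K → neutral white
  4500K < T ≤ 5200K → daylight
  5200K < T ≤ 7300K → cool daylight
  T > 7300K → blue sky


Temperature: 9780K
9780K > 7300K → blue sky
Classification: blue sky


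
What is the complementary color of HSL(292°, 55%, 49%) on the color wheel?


Complement = opposite side of color wheel = hue + 180°
H' = (292 + 180) mod 360 = 112°
S and L unchanged.
= HSL(112°, 55%, 49%)


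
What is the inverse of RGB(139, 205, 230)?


Invert: (255-R, 255-G, 255-B)
R: 255-139 = 116
G: 255-205 = 50
B: 255-230 = 25
= RGB(116, 50, 25)


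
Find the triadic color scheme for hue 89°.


Triadic: equally spaced at 120° intervals
H1 = 89°
H2 = (89 + 120) mod 360 = 209°
H3 = (89 + 240) mod 360 = 329°
Triadic = 89°, 209°, 329°


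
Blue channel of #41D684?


Color: #41D684
R = 41 = 65
G = D6 = 214
B = 84 = 132
Blue = 132


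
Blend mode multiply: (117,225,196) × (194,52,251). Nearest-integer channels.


Multiply: C = A×B/255, rounded to nearest integer
R: 117×194/255 = 22698/255 ≈ 89.012 → 89
G: 225×52/255 = 11700/255 ≈ 45.882 → 46
B: 196×251/255 = 49196/255 ≈ 192.925 → 193
= RGB(89, 46, 193)


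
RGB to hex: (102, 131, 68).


R = 102 → 66 (hex)
G = 131 → 83 (hex)
B = 68 → 44 (hex)
Hex = #668344


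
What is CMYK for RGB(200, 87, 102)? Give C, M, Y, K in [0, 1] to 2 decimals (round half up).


R'=200/255≈0.7843, G'=87/255≈0.3412, B'=102/255≈0.4000
K = 1 - max(R',G',B') = 1 - 200/255 = 55/255 = 0.21568… → 0.22
(1-R'-K)/(1-K) simplifies to (max-R)/max with max = 200:
C = (200-200)/200 = 0/200 = 0 → 0.00
M = (200-87)/200 = 113/200 = 0.565 → 0.57
Y = (200-102)/200 = 98/200 = 0.49 → 0.49
= CMYK(0.00, 0.57, 0.49, 0.22)


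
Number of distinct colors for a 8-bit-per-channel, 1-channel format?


Total bits = 8 bits/channel × 1 channels = 8 bits
Distinct colors = 2^8
= 256 colors


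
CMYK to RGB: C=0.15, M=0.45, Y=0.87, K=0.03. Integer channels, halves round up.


R = 255 × (1-C) × (1-K) = 255 × 0.85 × 0.97 = 210.2475 → 210
G = 255 × (1-M) × (1-K) = 255 × 0.55 × 0.97 = 136.0425 → 136
B = 255 × (1-Y) × (1-K) = 255 × 0.13 × 0.97 = 32.1555 → 32
= RGB(210, 136, 32)


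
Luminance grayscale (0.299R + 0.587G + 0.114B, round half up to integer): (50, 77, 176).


Gray = 0.299×R + 0.587×G + 0.114×B
Gray = 0.299×50 + 0.587×77 + 0.114×176
Gray = 14.950 + 45.199 + 20.064
Gray = 80.213 → round half up → 80
Gray = 80


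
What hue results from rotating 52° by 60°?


New hue = (H + rotation) mod 360
New hue = (52 + 60) mod 360
= 112 mod 360
= 112°


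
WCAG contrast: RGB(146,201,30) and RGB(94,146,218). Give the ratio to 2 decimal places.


Linearize each sRGB channel c=v/255: c/12.92 if c ≤ 0.04045 else ((c+0.055)/1.055)^2.4
L = 0.2126×R_lin + 0.7152×G_lin + 0.0722×B_lin
Color 1 (146,201,30):
  R=146: 146/255≈0.5725 > 0.04045 → ((0.5725+0.055)/1.055)^2.4 ≈ 0.28744
  G=201: 201/255≈0.7882 > 0.04045 → ((0.7882+0.055)/1.055)^2.4 ≈ 0.58408
  B=30: 30/255≈0.1176 > 0.04045 → ((0.1176+0.055)/1.055)^2.4 ≈ 0.01298
  L1 = 0.2126×0.28744 + 0.7152×0.58408 + 0.0722×0.01298 ≈ 0.47978
Color 2 (94,146,218):
  R=94: 94/255≈0.3686 > 0.04045 → ((0.3686+0.055)/1.055)^2.4 ≈ 0.11193
  G=146: 146/255≈0.5725 > 0.04045 → ((0.5725+0.055)/1.055)^2.4 ≈ 0.28744
  B=218: 218/255≈0.8549 > 0.04045 → ((0.8549+0.055)/1.055)^2.4 ≈ 0.70110
  L2 = 0.2126×0.11193 + 0.7152×0.28744 + 0.0722×0.70110 ≈ 0.27999
Lighter = 0.47978, Darker = 0.27999
Ratio = (L_lighter + 0.05) / (L_darker + 0.05)
Ratio = (0.47978 + 0.05) / (0.27999 + 0.05) = 0.52978 / 0.32999 ≈ 1.6054
Ratio ≈ 1.61:1


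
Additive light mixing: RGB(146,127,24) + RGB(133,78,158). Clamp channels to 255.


Additive: each channel = min(255, C₁+C₂)
R: 146+133 = 279 → 255
G: 127+78 = 205 → 205
B: 24+158 = 182 → 182
= RGB(255, 205, 182)


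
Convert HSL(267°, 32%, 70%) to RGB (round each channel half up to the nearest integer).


H=267°, S=0.32, L=0.70
C = (1-|2L-1|)×S = (1-|0.40|)×0.32 = 0.192
H' = H/60 = 267/60 ≈ 4.4500; X = C×(1-|H' mod 2 - 1|) = 0.0864
m = L - C/2 = 0.70 - 0.096 = 0.604
Sector ⌊H'⌋ = 4 → (R',G',B') = (0.0864, 0.0, 0.192)
RGB = ((R'+m)×255, (G'+m)×255, (B'+m)×255) = (176.052, 154.02, 202.98)
Round half up → RGB(176, 154, 203)


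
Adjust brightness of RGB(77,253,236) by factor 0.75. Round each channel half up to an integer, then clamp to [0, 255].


Multiply each channel by 0.75, round half up, clamp to [0, 255]
R: 77×0.75 = 57.75 → round → 58
G: 253×0.75 = 189.75 → round → 190
B: 236×0.75 = 177
= RGB(58, 190, 177)


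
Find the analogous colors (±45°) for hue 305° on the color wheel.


Base hue: 305°
Left analog: (305 - 45) mod 360 = 260°
Right analog: (305 + 45) mod 360 = 350°
Analogous hues = 260° and 350°


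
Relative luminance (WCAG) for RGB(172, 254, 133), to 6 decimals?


Linearize each channel (sRGB transfer function): c = v/255; c_lin = c/12.92 if c ≤ 0.04045, else ((c+0.055)/1.055)^2.4
  R: 172/255 ≈ 0.674510 > 0.04045 → ((0.674510+0.055)/1.055)^2.4 ≈ 0.412543
  G: 254/255 ≈ 0.996078 > 0.04045 → ((0.996078+0.055)/1.055)^2.4 ≈ 0.991102
  B: 133/255 ≈ 0.521569 > 0.04045 → ((0.521569+0.055)/1.055)^2.4 ≈ 0.234551
R_lin = 0.412543, G_lin = 0.991102, B_lin = 0.234551
L = 0.2126×R + 0.7152×G + 0.0722×B
L = 0.2126×0.412543 + 0.7152×0.991102 + 0.0722×0.234551
L ≈ 0.813477


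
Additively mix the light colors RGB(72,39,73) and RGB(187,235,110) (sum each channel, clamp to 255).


Additive: each channel = min(255, C₁+C₂)
R: 72+187 = 259 → 255
G: 39+235 = 274 → 255
B: 73+110 = 183 → 183
= RGB(255, 255, 183)


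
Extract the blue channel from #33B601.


Color: #33B601
R = 33 = 51
G = B6 = 182
B = 01 = 1
Blue = 1


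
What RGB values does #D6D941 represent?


D6 → 214 (R)
D9 → 217 (G)
41 → 65 (B)
= RGB(214, 217, 65)


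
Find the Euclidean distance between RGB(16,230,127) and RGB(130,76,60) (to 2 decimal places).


d = √[(R₁-R₂)² + (G₁-G₂)² + (B₁-B₂)²]
d = √[(16-130)² + (230-76)² + (127-60)²]
d = √[12996 + 23716 + 4489]
d = √41201
d ≈ 202.98


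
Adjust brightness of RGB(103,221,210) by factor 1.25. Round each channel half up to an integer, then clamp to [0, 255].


Multiply each channel by 1.25, round half up, clamp to [0, 255]
R: 103×1.25 = 128.75 → round → 129
G: 221×1.25 = 276.25 → round → 276 → clamp → 255
B: 210×1.25 = 262.5 → round → 263 → clamp → 255
= RGB(129, 255, 255)


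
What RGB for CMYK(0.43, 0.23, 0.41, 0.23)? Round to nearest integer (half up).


R = 255 × (1-C) × (1-K) = 255 × 0.57 × 0.77 = 111.9195 → 112
G = 255 × (1-M) × (1-K) = 255 × 0.77 × 0.77 = 151.1895 → 151
B = 255 × (1-Y) × (1-K) = 255 × 0.59 × 0.77 = 115.8465 → 116
= RGB(112, 151, 116)


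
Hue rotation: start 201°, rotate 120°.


New hue = (H + rotation) mod 360
New hue = (201 + 120) mod 360
= 321 mod 360
= 321°


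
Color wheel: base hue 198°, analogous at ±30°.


Base hue: 198°
Left analog: (198 - 30) mod 360 = 168°
Right analog: (198 + 30) mod 360 = 228°
Analogous hues = 168° and 228°


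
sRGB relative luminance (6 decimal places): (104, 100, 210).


Linearize each channel (sRGB transfer function): c = v/255; c_lin = c/12.92 if c ≤ 0.04045, else ((c+0.055)/1.055)^2.4
  R: 104/255 ≈ 0.407843 > 0.04045 → ((0.407843+0.055)/1.055)^2.4 ≈ 0.138432
  G: 100/255 ≈ 0.392157 > 0.04045 → ((0.392157+0.055)/1.055)^2.4 ≈ 0.127438
  B: 210/255 ≈ 0.823529 > 0.04045 → ((0.823529+0.055)/1.055)^2.4 ≈ 0.644480
R_lin = 0.138432, G_lin = 0.127438, B_lin = 0.644480
L = 0.2126×R + 0.7152×G + 0.0722×B
L = 0.2126×0.138432 + 0.7152×0.127438 + 0.0722×0.644480
L ≈ 0.167105


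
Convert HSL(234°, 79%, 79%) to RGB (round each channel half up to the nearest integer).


H=234°, S=0.79, L=0.79
C = (1-|2L-1|)×S = (1-|0.58|)×0.79 = 0.3318
H' = H/60 = 234/60 ≈ 3.9000; X = C×(1-|H' mod 2 - 1|) = 0.03318
m = L - C/2 = 0.79 - 0.1659 = 0.6241
Sector ⌊H'⌋ = 3 → (R',G',B') = (0.0, 0.03318, 0.3318)
RGB = ((R'+m)×255, (G'+m)×255, (B'+m)×255) = (159.1455, 167.6064, 243.7545)
Round half up → RGB(159, 168, 244)


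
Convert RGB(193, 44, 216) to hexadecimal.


R = 193 → C1 (hex)
G = 44 → 2C (hex)
B = 216 → D8 (hex)
Hex = #C12CD8


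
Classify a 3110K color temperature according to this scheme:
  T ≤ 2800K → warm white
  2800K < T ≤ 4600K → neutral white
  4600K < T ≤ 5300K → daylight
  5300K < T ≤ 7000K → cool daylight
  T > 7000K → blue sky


Temperature: 3110K
2800K < 3110K ≤ 4600K → neutral white
Classification: neutral white


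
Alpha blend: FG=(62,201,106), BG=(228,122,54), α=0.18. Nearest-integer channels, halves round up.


C = α×F + (1-α)×B, with 1-α = 0.82
R: 0.18×62 + 0.82×228 = 11.16 + 186.96 = 198.12 → 198
G: 0.18×201 + 0.82×122 = 36.18 + 100.04 = 136.22 → 136
B: 0.18×106 + 0.82×54 = 19.08 + 44.28 = 63.36 → 63
= RGB(198, 136, 63)


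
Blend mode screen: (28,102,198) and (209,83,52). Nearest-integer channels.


Screen: C = 255 - (255-A)×(255-B)/255, rounded to nearest integer
R: 255 - (255-28)×(255-209)/255 = 255 - 10442/255 ≈ 255 - 40.949 = 214.051 → 214
G: 255 - (255-102)×(255-83)/255 = 255 - 26316/255 ≈ 255 - 103.200 = 151.800 → 152
B: 255 - (255-198)×(255-52)/255 = 255 - 11571/255 ≈ 255 - 45.376 = 209.624 → 210
= RGB(214, 152, 210)


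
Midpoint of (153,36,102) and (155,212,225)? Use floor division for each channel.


Midpoint: each channel = ⌊(C₁+C₂)/2⌋
R: ⌊(153+155)/2⌋ = 154
G: ⌊(36+212)/2⌋ = 124
B: ⌊(102+225)/2⌋ = 163
= RGB(154, 124, 163)


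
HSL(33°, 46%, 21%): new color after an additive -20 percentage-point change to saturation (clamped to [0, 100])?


Original S = 46%
Adjustment = -20 percentage points
New S = 46 + (-20) = 26
Clamp to [0, 100] → 26
= HSL(33°, 26%, 21%)


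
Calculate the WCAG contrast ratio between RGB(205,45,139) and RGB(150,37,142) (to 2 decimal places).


Linearize each sRGB channel c=v/255: c/12.92 if c ≤ 0.04045 else ((c+0.055)/1.055)^2.4
L = 0.2126×R_lin + 0.7152×G_lin + 0.0722×B_lin
Color 1 (205,45,139):
  R=205: 205/255≈0.8039 > 0.04045 → ((0.8039+0.055)/1.055)^2.4 ≈ 0.61050
  G=45: 45/255≈0.1765 > 0.04045 → ((0.1765+0.055)/1.055)^2.4 ≈ 0.02624
  B=139: 139/255≈0.5451 > 0.04045 → ((0.5451+0.055)/1.055)^2.4 ≈ 0.25818
  L1 = 0.2126×0.61050 + 0.7152×0.02624 + 0.0722×0.25818 ≈ 0.16720
Color 2 (150,37,142):
  R=150: 150/255≈0.5882 > 0.04045 → ((0.5882+0.055)/1.055)^2.4 ≈ 0.30499
  G=37: 37/255≈0.1451 > 0.04045 → ((0.1451+0.055)/1.055)^2.4 ≈ 0.01850
  B=142: 142/255≈0.5569 > 0.04045 → ((0.5569+0.055)/1.055)^2.4 ≈ 0.27050
  L2 = 0.2126×0.30499 + 0.7152×0.01850 + 0.0722×0.27050 ≈ 0.09760
Lighter = 0.16720, Darker = 0.09760
Ratio = (L_lighter + 0.05) / (L_darker + 0.05)
Ratio = (0.16720 + 0.05) / (0.09760 + 0.05) = 0.21720 / 0.14760 ≈ 1.4715
Ratio ≈ 1.47:1


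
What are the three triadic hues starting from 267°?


Triadic: equally spaced at 120° intervals
H1 = 267°
H2 = (267 + 120) mod 360 = 27°
H3 = (267 + 240) mod 360 = 147°
Triadic = 267°, 27°, 147°
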